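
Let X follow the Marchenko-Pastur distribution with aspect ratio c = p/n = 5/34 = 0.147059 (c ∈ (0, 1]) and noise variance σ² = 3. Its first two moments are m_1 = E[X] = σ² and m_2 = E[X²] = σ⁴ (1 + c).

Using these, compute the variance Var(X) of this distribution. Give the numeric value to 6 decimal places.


m_1 = E[X] = σ² = 3, so m_1² = 9.
m_2 = E[X²] = σ⁴ (1 + c) = 9 · (1 + 0.147059) = 9 · 1.147059 = 10.323529.
(Note m_2 − m_1² simplifies to c · σ⁴ = 0.147059 · 9.)

Var(X) = m_2 − m_1² = 10.323529 − 9 = 1.323529.


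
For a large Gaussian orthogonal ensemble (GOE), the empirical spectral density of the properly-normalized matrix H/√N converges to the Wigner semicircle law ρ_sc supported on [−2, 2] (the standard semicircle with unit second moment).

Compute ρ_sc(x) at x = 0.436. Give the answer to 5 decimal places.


ρ_sc(x) = (1/(2π)) √(4 − x²). With x = 0.436:
  4 − x² = 4 − (0.436)² = 4 − 0.190096 = 3.809904.
  √(4 − x²) = 1.951898.
  1/(2π) = 0.159155.
  ρ_sc(0.436) = 0.159155 · 1.951898 = 0.310654.

Rounded to 5 decimal places: ρ_sc(0.436) ≈ 0.31065.


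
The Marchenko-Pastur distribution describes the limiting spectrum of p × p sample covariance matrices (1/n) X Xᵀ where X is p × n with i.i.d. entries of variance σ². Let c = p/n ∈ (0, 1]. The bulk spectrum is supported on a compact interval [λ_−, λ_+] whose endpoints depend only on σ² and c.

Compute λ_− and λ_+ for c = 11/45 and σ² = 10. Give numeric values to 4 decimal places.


c = 11/45 = 0.244444; √c = 0.494413.
λ_− = σ² (1 − √c)² = 10 · (1 − 0.494413)² = 10 · (0.505587)² = 2.556180.
λ_+ = σ² (1 + √c)² = 10 · (1 + 0.494413)² = 10 · (1.494413)² = 22.332709.

Rounded to 4 decimal places: λ_− ≈ 2.5562, λ_+ ≈ 22.3327.


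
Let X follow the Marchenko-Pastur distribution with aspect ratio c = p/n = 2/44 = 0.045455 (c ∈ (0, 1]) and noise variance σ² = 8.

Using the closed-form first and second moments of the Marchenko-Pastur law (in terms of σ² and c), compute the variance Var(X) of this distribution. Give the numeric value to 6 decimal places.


Recall the MP moments m_1 = E[X] = σ² and m_2 = E[X²] = σ⁴ (1 + c).
m_1 = E[X] = σ² = 8, so m_1² = 64.
m_2 = E[X²] = σ⁴ (1 + c) = 64 · (1 + 0.045455) = 64 · 1.045455 = 66.909091.
(Note m_2 − m_1² simplifies to c · σ⁴ = 0.045455 · 64.)

Var(X) = m_2 − m_1² = 66.909091 − 64 = 2.909091.


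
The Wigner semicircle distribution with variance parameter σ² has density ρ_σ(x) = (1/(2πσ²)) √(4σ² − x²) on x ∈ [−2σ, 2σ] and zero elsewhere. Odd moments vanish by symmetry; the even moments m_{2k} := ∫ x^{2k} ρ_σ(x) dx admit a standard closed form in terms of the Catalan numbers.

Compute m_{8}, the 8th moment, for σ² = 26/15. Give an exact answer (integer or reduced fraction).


By the scaled semicircle moment identity, m_{2k} = σ^{2k} · C_k with k = 4.
C_4 = (1/(k+1)) · C(2k, k) = (1/5) · C(8, 4) = (1/5) · 70 = 14.
σ^{2k} = (σ²)^k = (26/15)^4 = 456976/50625.

Therefore m_{8} = σ^{8} · C_4 = (456976/50625) · 14 = 6397664/50625.


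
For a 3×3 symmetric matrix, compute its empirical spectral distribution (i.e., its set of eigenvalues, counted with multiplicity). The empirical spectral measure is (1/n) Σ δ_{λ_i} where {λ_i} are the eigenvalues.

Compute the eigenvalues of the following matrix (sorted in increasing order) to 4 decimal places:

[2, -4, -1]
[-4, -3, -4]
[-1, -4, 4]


Since M is real symmetric, all three eigenvalues are real; they are the roots of det(λI − M) = λ³ − (tr M) λ² + s λ − det M, where s is the sum of the principal 2×2 minors.
tr M = 2 + (-3) + 4 = 3.
s = (2·(-3) − (-4)²) + (2·4 − (-1)²) + ((-3)·4 − (-4)²) = -22 + 7 + (-28) = -43.
det M (expand along row 1) = 2·(-28) − (-4)·(-20) + (-1)·13 = -149.
Characteristic polynomial: λ³ − 3λ² − 43λ + 149 = 0.
Substitute λ = y + (tr M)/3 = y + 1.000000 to remove the quadratic term: y³ + p·y + q = 0 with p = s − (tr M)²/3 = -46.000000 and q = −2(tr M)³/27 + (tr M)·s/3 − det M = 104.000000.
Three real roots ⇒ use the trigonometric (Viète) form: r = 2√(−p/3) = 7.831560, φ = arccos(3q/(p·r)) = arccos(-0.866061) = 2.618065 rad.
y_k = r·cos(φ/3 − 2πk/3) for k = 0, 1, 2 gives y = 5.033887, 2.678726, -7.712613.
λ_k = y_k + 1.000000 gives λ = 6.0339, 3.6787, -6.7126 (check: the sum is 3.0000 = tr M).

Eigenvalues sorted in increasing order: [-6.7126, 3.6787, 6.0339].


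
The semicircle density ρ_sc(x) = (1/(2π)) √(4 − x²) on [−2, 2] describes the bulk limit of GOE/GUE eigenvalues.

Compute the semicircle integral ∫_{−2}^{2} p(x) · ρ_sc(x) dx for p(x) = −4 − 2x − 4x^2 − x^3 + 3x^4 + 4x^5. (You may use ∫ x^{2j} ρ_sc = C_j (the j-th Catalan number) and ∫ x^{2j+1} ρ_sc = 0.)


Write p(x) = Σ a_i x^i, split into monomials and integrate each against ρ_sc separately.
Using ∫ x^{2j} ρ_sc = C_j = (1/(j+1)) C(2j, j) (Catalan numbers) and ∫ x^{2j+1} ρ_sc = 0 (odd monomials vanish by symmetry):
  i = 0 (even): a_0 · C_{0} = -4 · 1 = -4
  i = 1 (odd): ∫ x^1 ρ_sc = 0 (vanishes)
  i = 2 (even): a_2 · C_{1} = -4 · 1 = -4
  i = 3 (odd): ∫ x^3 ρ_sc = 0 (vanishes)
  i = 4 (even): a_4 · C_{2} = 3 · 2 = 6
  i = 5 (odd): ∫ x^5 ρ_sc = 0 (vanishes)

Summing the contributions: ∫_{−2}^{2} p(x) ρ_sc(x) dx = (-4) + (-4) + 6 = -2.


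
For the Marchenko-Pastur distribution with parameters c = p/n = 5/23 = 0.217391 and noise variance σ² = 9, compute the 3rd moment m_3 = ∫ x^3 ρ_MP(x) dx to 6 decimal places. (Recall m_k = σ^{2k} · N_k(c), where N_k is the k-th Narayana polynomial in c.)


E[X³] = σ⁶ (1 + 3c + c²) (third MP moment). With σ² = 9 (so σ⁶ = 729) and c = 5/23 = 0.217391: E[X³] = 729 · (1 + 3·0.217391 + (0.217391)²) = 729 · 1.699433.

So E[X^3] = 1238.886578.


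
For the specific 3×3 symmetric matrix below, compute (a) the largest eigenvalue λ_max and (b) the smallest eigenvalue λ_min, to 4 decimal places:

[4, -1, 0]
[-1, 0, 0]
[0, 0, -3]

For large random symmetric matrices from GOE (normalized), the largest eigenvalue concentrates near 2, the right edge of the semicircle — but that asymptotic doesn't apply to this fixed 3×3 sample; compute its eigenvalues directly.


Since M is real symmetric, all three eigenvalues are real; they are the roots of det(λI − M) = λ³ − (tr M) λ² + s λ − det M, where s is the sum of the principal 2×2 minors.
tr M = 4 + 0 + (-3) = 1.
s = (4·0 − (-1)²) + (4·(-3) − 0²) + (0·(-3) − 0²) = -1 + (-12) + 0 = -13.
det M (expand along row 1) = 4·0 − (-1)·3 + 0·0 = 3.
Characteristic polynomial: λ³ − λ² − 13λ − 3 = 0.
Substitute λ = y + (tr M)/3 = y + 0.333333 to remove the quadratic term: y³ + p·y + q = 0 with p = s − (tr M)²/3 = -13.333333 and q = −2(tr M)³/27 + (tr M)·s/3 − det M = -7.407407.
Three real roots ⇒ use the trigonometric (Viète) form: r = 2√(−p/3) = 4.216370, φ = arccos(3q/(p·r)) = arccos(0.395285) = 1.164419 rad.
y_k = r·cos(φ/3 − 2πk/3) for k = 0, 1, 2 gives y = 3.902735, -0.569401, -3.333333.
λ_k = y_k + 0.333333 gives λ = 4.2361, -0.2361, -3.0000 (check: the sum is 1.0000 = tr M).

Hence λ_max = 4.2361 and λ_min = -3.0000.


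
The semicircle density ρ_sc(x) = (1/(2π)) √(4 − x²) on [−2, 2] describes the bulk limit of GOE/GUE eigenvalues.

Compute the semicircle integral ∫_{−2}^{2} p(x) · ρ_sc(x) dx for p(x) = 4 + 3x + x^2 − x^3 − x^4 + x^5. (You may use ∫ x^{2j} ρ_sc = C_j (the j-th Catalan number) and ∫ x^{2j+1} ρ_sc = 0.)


Write p(x) = Σ a_i x^i, split into monomials and integrate each against ρ_sc separately.
Using ∫ x^{2j} ρ_sc = C_j = (1/(j+1)) C(2j, j) (Catalan numbers) and ∫ x^{2j+1} ρ_sc = 0 (odd monomials vanish by symmetry):
  i = 0 (even): a_0 · C_{0} = 4 · 1 = 4
  i = 1 (odd): ∫ x^1 ρ_sc = 0 (vanishes)
  i = 2 (even): a_2 · C_{1} = 1 · 1 = 1
  i = 3 (odd): ∫ x^3 ρ_sc = 0 (vanishes)
  i = 4 (even): a_4 · C_{2} = -1 · 2 = -2
  i = 5 (odd): ∫ x^5 ρ_sc = 0 (vanishes)

Summing the contributions: ∫_{−2}^{2} p(x) ρ_sc(x) dx = 4 + 1 + (-2) = 3.


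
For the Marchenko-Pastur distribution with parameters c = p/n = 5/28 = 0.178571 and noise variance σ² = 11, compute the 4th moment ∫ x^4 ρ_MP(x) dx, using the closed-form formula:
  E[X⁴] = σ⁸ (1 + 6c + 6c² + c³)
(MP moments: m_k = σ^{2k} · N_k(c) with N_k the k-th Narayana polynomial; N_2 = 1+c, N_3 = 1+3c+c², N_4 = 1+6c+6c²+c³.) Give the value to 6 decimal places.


E[X⁴] = σ⁸ (1 + 6c + 6c² + c³) (fourth MP moment). With σ² = 11 (so σ⁸ = 14641) and c = 5/28 = 0.178571: E[X⁴] = 14641 · (1 + 6·0.178571 + 6·(0.178571)² + (0.178571)³) = 14641 · 2.268449.

So E[X^4] = 33212.366846.


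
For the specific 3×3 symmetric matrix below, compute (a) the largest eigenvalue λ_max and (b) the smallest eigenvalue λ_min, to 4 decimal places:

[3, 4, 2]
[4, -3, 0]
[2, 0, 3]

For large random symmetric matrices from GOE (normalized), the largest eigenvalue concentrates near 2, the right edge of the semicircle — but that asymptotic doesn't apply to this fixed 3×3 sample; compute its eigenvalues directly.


Since M is real symmetric, all three eigenvalues are real; they are the roots of det(λI − M) = λ³ − (tr M) λ² + s λ − det M, where s is the sum of the principal 2×2 minors.
tr M = 3 + (-3) + 3 = 3.
s = (3·(-3) − 4²) + (3·3 − 2²) + ((-3)·3 − 0²) = -25 + 5 + (-9) = -29.
det M (expand along row 1) = 3·(-9) − 4·12 + 2·6 = -63.
Characteristic polynomial: λ³ − 3λ² − 29λ + 63 = 0.
Substitute λ = y + (tr M)/3 = y + 1.000000 to remove the quadratic term: y³ + p·y + q = 0 with p = s − (tr M)²/3 = -32.000000 and q = −2(tr M)³/27 + (tr M)·s/3 − det M = 32.000000.
Three real roots ⇒ use the trigonometric (Viète) form: r = 2√(−p/3) = 6.531973, φ = arccos(3q/(p·r)) = arccos(-0.459279) = 2.047980 rad.
y_k = r·cos(φ/3 − 2πk/3) for k = 0, 1, 2 gives y = 5.068140, 1.034608, -6.102748.
λ_k = y_k + 1.000000 gives λ = 6.0681, 2.0346, -5.1027 (check: the sum is 3.0000 = tr M).

Hence λ_max = 6.0681 and λ_min = -5.1027.


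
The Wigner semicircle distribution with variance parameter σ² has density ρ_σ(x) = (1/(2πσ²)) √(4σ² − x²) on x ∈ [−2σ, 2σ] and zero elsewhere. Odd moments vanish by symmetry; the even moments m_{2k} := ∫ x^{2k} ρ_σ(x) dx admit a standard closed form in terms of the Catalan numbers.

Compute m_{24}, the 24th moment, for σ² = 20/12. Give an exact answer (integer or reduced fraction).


By the scaled semicircle moment identity, m_{2k} = σ^{2k} · C_k with k = 12.
C_12 = (1/(k+1)) · C(2k, k) = (1/13) · C(24, 12) = (1/13) · 2704156 = 208012.
σ^{2k} = (σ²)^k = (20/12)^12 = 244140625/531441.

Therefore m_{24} = σ^{24} · C_12 = (244140625/531441) · 208012 = 50784179687500/531441.


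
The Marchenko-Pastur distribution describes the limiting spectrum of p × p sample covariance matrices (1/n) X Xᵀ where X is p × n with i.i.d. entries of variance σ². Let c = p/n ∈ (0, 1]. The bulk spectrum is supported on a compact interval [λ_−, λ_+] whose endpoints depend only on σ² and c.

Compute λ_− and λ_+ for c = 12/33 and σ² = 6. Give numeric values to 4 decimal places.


c = 12/33 = 0.363636; √c = 0.603023.
λ_− = σ² (1 − √c)² = 6 · (1 − 0.603023)² = 6 · (0.396977)² = 0.945546.
λ_+ = σ² (1 + √c)² = 6 · (1 + 0.603023)² = 6 · (1.603023)² = 15.418090.

Rounded to 4 decimal places: λ_− ≈ 0.9455, λ_+ ≈ 15.4181.


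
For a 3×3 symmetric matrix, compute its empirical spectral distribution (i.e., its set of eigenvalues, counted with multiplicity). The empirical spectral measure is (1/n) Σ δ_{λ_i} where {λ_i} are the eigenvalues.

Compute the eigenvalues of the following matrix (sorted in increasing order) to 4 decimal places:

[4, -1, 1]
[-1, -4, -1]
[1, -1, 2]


Since M is real symmetric, all three eigenvalues are real; they are the roots of det(λI − M) = λ³ − (tr M) λ² + s λ − det M, where s is the sum of the principal 2×2 minors.
tr M = 4 + (-4) + 2 = 2.
s = (4·(-4) − (-1)²) + (4·2 − 1²) + ((-4)·2 − (-1)²) = -17 + 7 + (-9) = -19.
det M (expand along row 1) = 4·(-9) − (-1)·(-1) + 1·5 = -32.
Characteristic polynomial: λ³ − 2λ² − 19λ + 32 = 0.
Substitute λ = y + (tr M)/3 = y + 0.666667 to remove the quadratic term: y³ + p·y + q = 0 with p = s − (tr M)²/3 = -20.333333 and q = −2(tr M)³/27 + (tr M)·s/3 − det M = 18.740741.
Three real roots ⇒ use the trigonometric (Viète) form: r = 2√(−p/3) = 5.206833, φ = arccos(3q/(p·r)) = arccos(-0.531038) = 2.130622 rad.
y_k = r·cos(φ/3 − 2πk/3) for k = 0, 1, 2 gives y = 3.947960, 0.966010, -4.913970.
λ_k = y_k + 0.666667 gives λ = 4.6146, 1.6327, -4.2473 (check: the sum is 2.0000 = tr M).

Eigenvalues sorted in increasing order: [-4.2473, 1.6327, 4.6146].


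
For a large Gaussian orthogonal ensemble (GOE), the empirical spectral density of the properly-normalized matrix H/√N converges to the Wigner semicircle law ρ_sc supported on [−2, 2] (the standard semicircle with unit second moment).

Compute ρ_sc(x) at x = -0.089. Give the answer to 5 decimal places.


ρ_sc(x) = (1/(2π)) √(4 − x²). With x = -0.089:
  4 − x² = 4 − (-0.089)² = 4 − 0.007921 = 3.992079.
  √(4 − x²) = 1.998019.
  1/(2π) = 0.159155.
  ρ_sc(-0.089) = 0.159155 · 1.998019 = 0.317995.

Rounded to 5 decimal places: ρ_sc(-0.089) ≈ 0.31799.


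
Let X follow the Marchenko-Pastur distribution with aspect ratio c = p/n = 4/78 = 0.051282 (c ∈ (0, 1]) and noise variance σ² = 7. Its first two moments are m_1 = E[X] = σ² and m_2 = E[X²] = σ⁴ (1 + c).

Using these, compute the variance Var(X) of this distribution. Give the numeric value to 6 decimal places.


m_1 = E[X] = σ² = 7, so m_1² = 49.
m_2 = E[X²] = σ⁴ (1 + c) = 49 · (1 + 0.051282) = 49 · 1.051282 = 51.512821.
(Note m_2 − m_1² simplifies to c · σ⁴ = 0.051282 · 49.)

Var(X) = m_2 − m_1² = 51.512821 − 49 = 2.512821.


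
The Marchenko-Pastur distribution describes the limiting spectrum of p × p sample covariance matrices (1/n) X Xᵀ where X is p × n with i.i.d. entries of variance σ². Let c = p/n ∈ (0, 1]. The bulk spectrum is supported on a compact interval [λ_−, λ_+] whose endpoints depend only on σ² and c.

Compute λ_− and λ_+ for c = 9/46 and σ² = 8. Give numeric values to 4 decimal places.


c = 9/46 = 0.195652; √c = 0.442326.
λ_− = σ² (1 − √c)² = 8 · (1 − 0.442326)² = 8 · (0.557674)² = 2.488003.
λ_+ = σ² (1 + √c)² = 8 · (1 + 0.442326)² = 8 · (1.442326)² = 16.642431.

Rounded to 4 decimal places: λ_− ≈ 2.4880, λ_+ ≈ 16.6424.


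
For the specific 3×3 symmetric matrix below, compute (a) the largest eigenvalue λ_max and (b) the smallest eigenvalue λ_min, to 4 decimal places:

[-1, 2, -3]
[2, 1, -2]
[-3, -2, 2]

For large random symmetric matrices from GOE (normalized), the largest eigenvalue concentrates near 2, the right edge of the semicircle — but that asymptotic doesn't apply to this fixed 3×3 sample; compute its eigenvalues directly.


Since M is real symmetric, all three eigenvalues are real; they are the roots of det(λI − M) = λ³ − (tr M) λ² + s λ − det M, where s is the sum of the principal 2×2 minors.
tr M = -1 + 1 + 2 = 2.
s = ((-1)·1 − 2²) + ((-1)·2 − (-3)²) + (1·2 − (-2)²) = -5 + (-11) + (-2) = -18.
det M (expand along row 1) = (-1)·(-2) − 2·(-2) + (-3)·(-1) = 9.
Characteristic polynomial: λ³ − 2λ² − 18λ − 9 = 0.
Substitute λ = y + (tr M)/3 = y + 0.666667 to remove the quadratic term: y³ + p·y + q = 0 with p = s − (tr M)²/3 = -19.333333 and q = −2(tr M)³/27 + (tr M)·s/3 − det M = -21.592593.
Three real roots ⇒ use the trigonometric (Viète) form: r = 2√(−p/3) = 5.077182, φ = arccos(3q/(p·r)) = arccos(0.659928) = 0.850073 rad.
y_k = r·cos(φ/3 − 2πk/3) for k = 0, 1, 2 gives y = 4.874715, -1.208048, -3.666667.
λ_k = y_k + 0.666667 gives λ = 5.5414, -0.5414, -3.0000 (check: the sum is 2.0000 = tr M).

Hence λ_max = 5.5414 and λ_min = -3.0000.


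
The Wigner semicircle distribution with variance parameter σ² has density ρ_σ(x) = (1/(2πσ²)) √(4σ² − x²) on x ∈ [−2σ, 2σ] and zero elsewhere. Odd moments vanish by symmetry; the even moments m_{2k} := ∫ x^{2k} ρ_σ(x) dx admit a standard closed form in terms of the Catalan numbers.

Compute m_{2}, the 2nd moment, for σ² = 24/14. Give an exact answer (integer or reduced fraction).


By the scaled semicircle moment identity, m_{2k} = σ^{2k} · C_k with k = 1.
C_1 = (1/(k+1)) · C(2k, k) = (1/2) · C(2, 1) = (1/2) · 2 = 1.
σ^{2k} = (σ²)^k = (24/14)^1 = 12/7.

Therefore m_{2} = σ^{2} · C_1 = (12/7) · 1 = 12/7.


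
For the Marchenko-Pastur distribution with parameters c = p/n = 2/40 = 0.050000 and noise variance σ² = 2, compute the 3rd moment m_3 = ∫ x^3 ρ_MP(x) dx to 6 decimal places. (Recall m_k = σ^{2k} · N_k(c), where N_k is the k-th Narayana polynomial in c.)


E[X³] = σ⁶ (1 + 3c + c²) (third MP moment). With σ² = 2 (so σ⁶ = 8) and c = 2/40 = 0.050000: E[X³] = 8 · (1 + 3·0.050000 + (0.050000)²) = 8 · 1.152500.

So E[X^3] = 9.220000.


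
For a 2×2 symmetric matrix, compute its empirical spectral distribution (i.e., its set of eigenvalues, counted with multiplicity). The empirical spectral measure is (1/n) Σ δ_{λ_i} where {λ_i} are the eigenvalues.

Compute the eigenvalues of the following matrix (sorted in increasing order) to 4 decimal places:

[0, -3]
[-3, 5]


Since M is real symmetric, both eigenvalues are real; they are the roots of det(λI − M) = λ² − (tr M) λ + det M.
tr M = 0 + 5 = 5.
det M = 0·5 − (-3)² = 0 − 9 = -9.
Characteristic polynomial: λ² − 5λ − 9 = 0.
Discriminant Δ = (tr M)² − 4·det M = 25 − (-36) = 61; √Δ = 7.810250.
λ = (tr M ± √Δ)/2 = (5 ± 7.810250)/2, giving (tr M − √Δ)/2 = -1.4051 and (tr M + √Δ)/2 = 6.4051.

Eigenvalues sorted in increasing order: [-1.4051, 6.4051].


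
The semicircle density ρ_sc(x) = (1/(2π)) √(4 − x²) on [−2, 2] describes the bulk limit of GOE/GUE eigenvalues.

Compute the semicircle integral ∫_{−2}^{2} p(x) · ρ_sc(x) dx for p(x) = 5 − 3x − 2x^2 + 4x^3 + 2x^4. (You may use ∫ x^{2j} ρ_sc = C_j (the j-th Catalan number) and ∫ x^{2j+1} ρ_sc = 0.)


Write p(x) = Σ a_i x^i, split into monomials and integrate each against ρ_sc separately.
Using ∫ x^{2j} ρ_sc = C_j = (1/(j+1)) C(2j, j) (Catalan numbers) and ∫ x^{2j+1} ρ_sc = 0 (odd monomials vanish by symmetry):
  i = 0 (even): a_0 · C_{0} = 5 · 1 = 5
  i = 1 (odd): ∫ x^1 ρ_sc = 0 (vanishes)
  i = 2 (even): a_2 · C_{1} = -2 · 1 = -2
  i = 3 (odd): ∫ x^3 ρ_sc = 0 (vanishes)
  i = 4 (even): a_4 · C_{2} = 2 · 2 = 4

Summing the contributions: ∫_{−2}^{2} p(x) ρ_sc(x) dx = 5 + (-2) + 4 = 7.


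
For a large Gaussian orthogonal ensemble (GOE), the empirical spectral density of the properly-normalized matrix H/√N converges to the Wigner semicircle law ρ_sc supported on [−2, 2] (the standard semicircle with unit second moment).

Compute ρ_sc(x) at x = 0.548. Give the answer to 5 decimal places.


ρ_sc(x) = (1/(2π)) √(4 − x²). With x = 0.548:
  4 − x² = 4 − (0.548)² = 4 − 0.300304 = 3.699696.
  √(4 − x²) = 1.923459.
  1/(2π) = 0.159155.
  ρ_sc(0.548) = 0.159155 · 1.923459 = 0.306128.

Rounded to 5 decimal places: ρ_sc(0.548) ≈ 0.30613.


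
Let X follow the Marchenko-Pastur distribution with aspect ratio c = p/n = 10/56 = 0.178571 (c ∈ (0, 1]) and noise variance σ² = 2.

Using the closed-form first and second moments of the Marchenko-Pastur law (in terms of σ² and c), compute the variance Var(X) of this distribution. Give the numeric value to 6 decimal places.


Recall the MP moments m_1 = E[X] = σ² and m_2 = E[X²] = σ⁴ (1 + c).
m_1 = E[X] = σ² = 2, so m_1² = 4.
m_2 = E[X²] = σ⁴ (1 + c) = 4 · (1 + 0.178571) = 4 · 1.178571 = 4.714286.
(Note m_2 − m_1² simplifies to c · σ⁴ = 0.178571 · 4.)

Var(X) = m_2 − m_1² = 4.714286 − 4 = 0.714286.


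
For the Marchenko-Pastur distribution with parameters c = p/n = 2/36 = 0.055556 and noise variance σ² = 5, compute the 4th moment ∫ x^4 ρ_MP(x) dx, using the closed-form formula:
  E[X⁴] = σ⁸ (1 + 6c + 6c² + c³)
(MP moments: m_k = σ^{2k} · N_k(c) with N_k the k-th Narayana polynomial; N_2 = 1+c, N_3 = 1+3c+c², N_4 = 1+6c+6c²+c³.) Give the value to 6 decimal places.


E[X⁴] = σ⁸ (1 + 6c + 6c² + c³) (fourth MP moment). With σ² = 5 (so σ⁸ = 625) and c = 2/36 = 0.055556: E[X⁴] = 625 · (1 + 6·0.055556 + 6·(0.055556)² + (0.055556)³) = 625 · 1.352023.

So E[X^4] = 845.014575.


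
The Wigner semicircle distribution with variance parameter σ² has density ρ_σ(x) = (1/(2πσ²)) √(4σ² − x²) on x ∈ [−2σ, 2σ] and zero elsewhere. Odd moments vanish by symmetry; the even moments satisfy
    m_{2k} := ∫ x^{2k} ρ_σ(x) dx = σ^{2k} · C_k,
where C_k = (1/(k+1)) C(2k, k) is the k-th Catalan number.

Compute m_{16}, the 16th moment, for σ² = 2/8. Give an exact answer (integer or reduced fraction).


By the scaled semicircle moment identity, m_{2k} = σ^{2k} · C_k with k = 8.
C_8 = (1/(k+1)) · C(2k, k) = (1/9) · C(16, 8) = (1/9) · 12870 = 1430.
σ^{2k} = (σ²)^k = (2/8)^8 = 1/65536.

Therefore m_{16} = σ^{16} · C_8 = (1/65536) · 1430 = 715/32768.


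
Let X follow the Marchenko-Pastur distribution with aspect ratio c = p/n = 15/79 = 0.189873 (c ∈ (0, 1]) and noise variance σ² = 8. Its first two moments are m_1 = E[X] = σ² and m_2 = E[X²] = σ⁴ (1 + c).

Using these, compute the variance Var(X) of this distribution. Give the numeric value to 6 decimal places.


m_1 = E[X] = σ² = 8, so m_1² = 64.
m_2 = E[X²] = σ⁴ (1 + c) = 64 · (1 + 0.189873) = 64 · 1.189873 = 76.151899.
(Note m_2 − m_1² simplifies to c · σ⁴ = 0.189873 · 64.)

Var(X) = m_2 − m_1² = 76.151899 − 64 = 12.151899.


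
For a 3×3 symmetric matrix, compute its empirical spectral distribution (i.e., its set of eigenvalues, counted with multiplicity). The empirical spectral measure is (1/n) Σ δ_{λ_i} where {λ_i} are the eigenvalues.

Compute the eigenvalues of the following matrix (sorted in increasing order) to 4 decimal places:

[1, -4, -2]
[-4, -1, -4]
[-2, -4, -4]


Since M is real symmetric, all three eigenvalues are real; they are the roots of det(λI − M) = λ³ − (tr M) λ² + s λ − det M, where s is the sum of the principal 2×2 minors.
tr M = 1 + (-1) + (-4) = -4.
s = (1·(-1) − (-4)²) + (1·(-4) − (-2)²) + ((-1)·(-4) − (-4)²) = -17 + (-8) + (-12) = -37.
det M (expand along row 1) = 1·(-12) − (-4)·8 + (-2)·14 = -8.
Characteristic polynomial: λ³ + 4λ² − 37λ + 8 = 0.
Substitute λ = y + (tr M)/3 = y − 1.333333 to remove the quadratic term: y³ + p·y + q = 0 with p = s − (tr M)²/3 = -42.333333 and q = −2(tr M)³/27 + (tr M)·s/3 − det M = 62.074074.
Three real roots ⇒ use the trigonometric (Viète) form: r = 2√(−p/3) = 7.512952, φ = arccos(3q/(p·r)) = arccos(-0.585516) = 2.196312 rad.
y_k = r·cos(φ/3 − 2πk/3) for k = 0, 1, 2 gives y = 5.587905, 1.555164, -7.143070.
λ_k = y_k − 1.333333 gives λ = 4.2546, 0.2218, -8.4764 (check: the sum is -4.0000 = tr M).

Eigenvalues sorted in increasing order: [-8.4764, 0.2218, 4.2546].


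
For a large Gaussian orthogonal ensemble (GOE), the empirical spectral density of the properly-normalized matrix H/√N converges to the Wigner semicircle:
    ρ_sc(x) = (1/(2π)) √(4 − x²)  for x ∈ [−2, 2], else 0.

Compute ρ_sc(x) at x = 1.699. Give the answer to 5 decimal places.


ρ_sc(x) = (1/(2π)) √(4 − x²). With x = 1.699:
  4 − x² = 4 − (1.699)² = 4 − 2.886601 = 1.113399.
  √(4 − x²) = 1.055177.
  1/(2π) = 0.159155.
  ρ_sc(1.699) = 0.159155 · 1.055177 = 0.167937.

Rounded to 5 decimal places: ρ_sc(1.699) ≈ 0.16794.


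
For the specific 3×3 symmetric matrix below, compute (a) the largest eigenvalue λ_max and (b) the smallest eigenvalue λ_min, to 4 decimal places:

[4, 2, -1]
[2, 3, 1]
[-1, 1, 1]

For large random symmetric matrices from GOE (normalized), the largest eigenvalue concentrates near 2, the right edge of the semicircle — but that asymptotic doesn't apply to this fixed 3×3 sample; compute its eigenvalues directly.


Since M is real symmetric, all three eigenvalues are real; they are the roots of det(λI − M) = λ³ − (tr M) λ² + s λ − det M, where s is the sum of the principal 2×2 minors.
tr M = 4 + 3 + 1 = 8.
s = (4·3 − 2²) + (4·1 − (-1)²) + (3·1 − 1²) = 8 + 3 + 2 = 13.
det M (expand along row 1) = 4·2 − 2·3 + (-1)·5 = -3.
Characteristic polynomial: λ³ − 8λ² + 13λ + 3 = 0.
Substitute λ = y + (tr M)/3 = y + 2.666667 to remove the quadratic term: y³ + p·y + q = 0 with p = s − (tr M)²/3 = -8.333333 and q = −2(tr M)³/27 + (tr M)·s/3 − det M = -0.259259.
Three real roots ⇒ use the trigonometric (Viète) form: r = 2√(−p/3) = 3.333333, φ = arccos(3q/(p·r)) = arccos(0.028000) = 1.542793 rad.
y_k = r·cos(φ/3 − 2πk/3) for k = 0, 1, 2 gives y = 2.902183, -0.031115, -2.871068.
λ_k = y_k + 2.666667 gives λ = 5.5688, 2.6356, -0.2044 (check: the sum is 8.0000 = tr M).

Hence λ_max = 5.5688 and λ_min = -0.2044.


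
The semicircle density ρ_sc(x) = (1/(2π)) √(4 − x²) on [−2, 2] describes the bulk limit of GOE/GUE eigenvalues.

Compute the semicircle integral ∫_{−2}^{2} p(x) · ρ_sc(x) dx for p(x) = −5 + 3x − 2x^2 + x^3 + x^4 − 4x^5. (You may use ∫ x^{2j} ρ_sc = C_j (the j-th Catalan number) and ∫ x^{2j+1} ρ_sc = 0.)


Write p(x) = Σ a_i x^i, split into monomials and integrate each against ρ_sc separately.
Using ∫ x^{2j} ρ_sc = C_j = (1/(j+1)) C(2j, j) (Catalan numbers) and ∫ x^{2j+1} ρ_sc = 0 (odd monomials vanish by symmetry):
  i = 0 (even): a_0 · C_{0} = -5 · 1 = -5
  i = 1 (odd): ∫ x^1 ρ_sc = 0 (vanishes)
  i = 2 (even): a_2 · C_{1} = -2 · 1 = -2
  i = 3 (odd): ∫ x^3 ρ_sc = 0 (vanishes)
  i = 4 (even): a_4 · C_{2} = 1 · 2 = 2
  i = 5 (odd): ∫ x^5 ρ_sc = 0 (vanishes)

Summing the contributions: ∫_{−2}^{2} p(x) ρ_sc(x) dx = (-5) + (-2) + 2 = -5.


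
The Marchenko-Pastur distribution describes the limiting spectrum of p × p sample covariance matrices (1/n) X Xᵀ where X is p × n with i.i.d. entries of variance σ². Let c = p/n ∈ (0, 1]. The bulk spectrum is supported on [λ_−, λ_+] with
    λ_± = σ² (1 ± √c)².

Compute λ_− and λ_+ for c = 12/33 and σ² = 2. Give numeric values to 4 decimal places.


c = 12/33 = 0.363636; √c = 0.603023.
λ_− = σ² (1 − √c)² = 2 · (1 − 0.603023)² = 2 · (0.396977)² = 0.315182.
λ_+ = σ² (1 + √c)² = 2 · (1 + 0.603023)² = 2 · (1.603023)² = 5.139363.

Rounded to 4 decimal places: λ_− ≈ 0.3152, λ_+ ≈ 5.1394.


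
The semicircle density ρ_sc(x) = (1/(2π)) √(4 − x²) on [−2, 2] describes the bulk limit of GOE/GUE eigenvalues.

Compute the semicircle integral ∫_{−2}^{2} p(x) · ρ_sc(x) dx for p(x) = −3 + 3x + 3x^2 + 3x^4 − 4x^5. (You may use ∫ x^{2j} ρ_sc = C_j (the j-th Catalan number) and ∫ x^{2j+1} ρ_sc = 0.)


Write p(x) = Σ a_i x^i, split into monomials and integrate each against ρ_sc separately.
Using ∫ x^{2j} ρ_sc = C_j = (1/(j+1)) C(2j, j) (Catalan numbers) and ∫ x^{2j+1} ρ_sc = 0 (odd monomials vanish by symmetry):
  i = 0 (even): a_0 · C_{0} = -3 · 1 = -3
  i = 1 (odd): ∫ x^1 ρ_sc = 0 (vanishes)
  i = 2 (even): a_2 · C_{1} = 3 · 1 = 3
  i = 4 (even): a_4 · C_{2} = 3 · 2 = 6
  i = 5 (odd): ∫ x^5 ρ_sc = 0 (vanishes)

Summing the contributions: ∫_{−2}^{2} p(x) ρ_sc(x) dx = (-3) + 3 + 6 = 6.


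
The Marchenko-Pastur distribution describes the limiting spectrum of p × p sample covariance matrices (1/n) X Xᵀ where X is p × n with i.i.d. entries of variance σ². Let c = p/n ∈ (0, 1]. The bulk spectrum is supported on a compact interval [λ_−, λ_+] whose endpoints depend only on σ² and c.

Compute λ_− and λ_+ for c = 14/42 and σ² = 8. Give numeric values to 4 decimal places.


c = 14/42 = 0.333333; √c = 0.577350.
λ_− = σ² (1 − √c)² = 8 · (1 − 0.577350)² = 8 · (0.422650)² = 1.429062.
λ_+ = σ² (1 + √c)² = 8 · (1 + 0.577350)² = 8 · (1.577350)² = 19.904271.

Rounded to 4 decimal places: λ_− ≈ 1.4291, λ_+ ≈ 19.9043.


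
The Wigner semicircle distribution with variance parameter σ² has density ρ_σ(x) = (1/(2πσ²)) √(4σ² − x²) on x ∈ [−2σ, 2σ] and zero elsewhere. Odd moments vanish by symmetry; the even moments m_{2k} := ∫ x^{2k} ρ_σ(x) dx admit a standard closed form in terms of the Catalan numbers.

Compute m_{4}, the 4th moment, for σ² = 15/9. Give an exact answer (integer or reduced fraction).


By the scaled semicircle moment identity, m_{2k} = σ^{2k} · C_k with k = 2.
C_2 = (1/(k+1)) · C(2k, k) = (1/3) · C(4, 2) = (1/3) · 6 = 2.
σ^{2k} = (σ²)^k = (15/9)^2 = 25/9.

Therefore m_{4} = σ^{4} · C_2 = (25/9) · 2 = 50/9.


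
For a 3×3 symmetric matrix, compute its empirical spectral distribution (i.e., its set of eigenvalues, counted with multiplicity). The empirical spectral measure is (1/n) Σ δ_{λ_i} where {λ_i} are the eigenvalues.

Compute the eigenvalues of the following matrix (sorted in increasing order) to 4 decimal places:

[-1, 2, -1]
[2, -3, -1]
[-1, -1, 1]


Since M is real symmetric, all three eigenvalues are real; they are the roots of det(λI − M) = λ³ − (tr M) λ² + s λ − det M, where s is the sum of the principal 2×2 minors.
tr M = -1 + (-3) + 1 = -3.
s = ((-1)·(-3) − 2²) + ((-1)·1 − (-1)²) + ((-3)·1 − (-1)²) = -1 + (-2) + (-4) = -7.
det M (expand along row 1) = (-1)·(-4) − 2·1 + (-1)·(-5) = 7.
Characteristic polynomial: λ³ + 3λ² − 7λ − 7 = 0.
Substitute λ = y + (tr M)/3 = y − 1.000000 to remove the quadratic term: y³ + p·y + q = 0 with p = s − (tr M)²/3 = -10.000000 and q = −2(tr M)³/27 + (tr M)·s/3 − det M = 2.000000.
Three real roots ⇒ use the trigonometric (Viète) form: r = 2√(−p/3) = 3.651484, φ = arccos(3q/(p·r)) = arccos(-0.164317) = 1.735862 rad.
y_k = r·cos(φ/3 − 2πk/3) for k = 0, 1, 2 gives y = 3.057087, 0.200810, -3.257897.
λ_k = y_k − 1.000000 gives λ = 2.0571, -0.7992, -4.2579 (check: the sum is -3.0000 = tr M).

Eigenvalues sorted in increasing order: [-4.2579, -0.7992, 2.0571].


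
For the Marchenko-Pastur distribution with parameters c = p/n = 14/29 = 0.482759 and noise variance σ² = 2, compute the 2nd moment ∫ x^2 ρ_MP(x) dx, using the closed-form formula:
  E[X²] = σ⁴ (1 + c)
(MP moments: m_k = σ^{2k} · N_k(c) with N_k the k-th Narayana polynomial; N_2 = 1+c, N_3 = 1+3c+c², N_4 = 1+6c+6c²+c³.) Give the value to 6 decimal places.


E[X²] = σ⁴ (1 + c) (second MP moment). With σ² = 2 (so σ⁴ = 4) and c = 14/29 = 0.482759: E[X²] = 4 · (1 + 0.482759) = 4 · 1.482759.

So E[X^2] = 5.931034.


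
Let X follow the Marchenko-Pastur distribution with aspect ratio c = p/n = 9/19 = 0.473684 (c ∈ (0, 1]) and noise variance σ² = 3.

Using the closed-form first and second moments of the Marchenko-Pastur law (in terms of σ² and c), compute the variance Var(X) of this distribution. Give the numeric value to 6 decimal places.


Recall the MP moments m_1 = E[X] = σ² and m_2 = E[X²] = σ⁴ (1 + c).
m_1 = E[X] = σ² = 3, so m_1² = 9.
m_2 = E[X²] = σ⁴ (1 + c) = 9 · (1 + 0.473684) = 9 · 1.473684 = 13.263158.
(Note m_2 − m_1² simplifies to c · σ⁴ = 0.473684 · 9.)

Var(X) = m_2 − m_1² = 13.263158 − 9 = 4.263158.


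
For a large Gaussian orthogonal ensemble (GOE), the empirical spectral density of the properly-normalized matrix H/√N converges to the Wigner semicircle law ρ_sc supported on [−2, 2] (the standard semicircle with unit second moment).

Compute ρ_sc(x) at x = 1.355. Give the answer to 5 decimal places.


ρ_sc(x) = (1/(2π)) √(4 − x²). With x = 1.355:
  4 − x² = 4 − (1.355)² = 4 − 1.836025 = 2.163975.
  √(4 − x²) = 1.471046.
  1/(2π) = 0.159155.
  ρ_sc(1.355) = 0.159155 · 1.471046 = 0.234124.

Rounded to 5 decimal places: ρ_sc(1.355) ≈ 0.23412.


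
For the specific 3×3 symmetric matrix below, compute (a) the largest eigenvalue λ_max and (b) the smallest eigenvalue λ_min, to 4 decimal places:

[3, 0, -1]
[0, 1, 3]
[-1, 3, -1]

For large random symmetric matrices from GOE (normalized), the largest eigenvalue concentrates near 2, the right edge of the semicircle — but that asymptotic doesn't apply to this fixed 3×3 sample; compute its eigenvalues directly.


Since M is real symmetric, all three eigenvalues are real; they are the roots of det(λI − M) = λ³ − (tr M) λ² + s λ − det M, where s is the sum of the principal 2×2 minors.
tr M = 3 + 1 + (-1) = 3.
s = (3·1 − 0²) + (3·(-1) − (-1)²) + (1·(-1) − 3²) = 3 + (-4) + (-10) = -11.
det M (expand along row 1) = 3·(-10) − 0·3 + (-1)·1 = -31.
Characteristic polynomial: λ³ − 3λ² − 11λ + 31 = 0.
Substitute λ = y + (tr M)/3 = y + 1.000000 to remove the quadratic term: y³ + p·y + q = 0 with p = s − (tr M)²/3 = -14.000000 and q = −2(tr M)³/27 + (tr M)·s/3 − det M = 18.000000.
Three real roots ⇒ use the trigonometric (Viète) form: r = 2√(−p/3) = 4.320494, φ = arccos(3q/(p·r)) = arccos(-0.892755) = 2.674220 rad.
y_k = r·cos(φ/3 − 2πk/3) for k = 0, 1, 2 gives y = 2.714645, 1.553523, -4.268169.
λ_k = y_k + 1.000000 gives λ = 3.7146, 2.5535, -3.2682 (check: the sum is 3.0000 = tr M).

Hence λ_max = 3.7146 and λ_min = -3.2682.


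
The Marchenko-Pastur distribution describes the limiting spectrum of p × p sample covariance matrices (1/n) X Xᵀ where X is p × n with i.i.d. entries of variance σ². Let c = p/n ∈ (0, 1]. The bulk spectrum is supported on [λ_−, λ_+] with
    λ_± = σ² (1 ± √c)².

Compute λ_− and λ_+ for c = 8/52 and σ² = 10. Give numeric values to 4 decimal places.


c = 8/52 = 0.153846; √c = 0.392232.
λ_− = σ² (1 − √c)² = 10 · (1 − 0.392232)² = 10 · (0.607768)² = 3.693816.
λ_+ = σ² (1 + √c)² = 10 · (1 + 0.392232)² = 10 · (1.392232)² = 19.383107.

Rounded to 4 decimal places: λ_− ≈ 3.6938, λ_+ ≈ 19.3831.


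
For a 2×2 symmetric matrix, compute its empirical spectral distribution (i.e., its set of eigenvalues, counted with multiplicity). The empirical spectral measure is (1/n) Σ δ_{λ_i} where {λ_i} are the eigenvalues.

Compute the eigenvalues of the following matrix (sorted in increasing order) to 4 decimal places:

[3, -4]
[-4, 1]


Since M is real symmetric, both eigenvalues are real; they are the roots of det(λI − M) = λ² − (tr M) λ + det M.
tr M = 3 + 1 = 4.
det M = 3·1 − (-4)² = 3 − 16 = -13.
Characteristic polynomial: λ² − 4λ − 13 = 0.
Discriminant Δ = (tr M)² − 4·det M = 16 − (-52) = 68; √Δ = 8.246211.
λ = (tr M ± √Δ)/2 = (4 ± 8.246211)/2, giving (tr M − √Δ)/2 = -2.1231 and (tr M + √Δ)/2 = 6.1231.

Eigenvalues sorted in increasing order: [-2.1231, 6.1231].


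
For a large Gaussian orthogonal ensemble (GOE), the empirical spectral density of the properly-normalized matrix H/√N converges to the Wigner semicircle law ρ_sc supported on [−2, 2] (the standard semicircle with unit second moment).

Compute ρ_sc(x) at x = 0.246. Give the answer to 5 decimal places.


ρ_sc(x) = (1/(2π)) √(4 − x²). With x = 0.246:
  4 − x² = 4 − (0.246)² = 4 − 0.060516 = 3.939484.
  √(4 − x²) = 1.984813.
  1/(2π) = 0.159155.
  ρ_sc(0.246) = 0.159155 · 1.984813 = 0.315893.

Rounded to 5 decimal places: ρ_sc(0.246) ≈ 0.31589.


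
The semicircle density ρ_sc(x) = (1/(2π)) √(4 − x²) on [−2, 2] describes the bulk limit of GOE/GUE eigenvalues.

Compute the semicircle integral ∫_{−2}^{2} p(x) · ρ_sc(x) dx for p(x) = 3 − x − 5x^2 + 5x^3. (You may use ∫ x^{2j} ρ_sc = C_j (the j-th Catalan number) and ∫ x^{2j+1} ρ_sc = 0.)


Write p(x) = Σ a_i x^i, split into monomials and integrate each against ρ_sc separately.
Using ∫ x^{2j} ρ_sc = C_j = (1/(j+1)) C(2j, j) (Catalan numbers) and ∫ x^{2j+1} ρ_sc = 0 (odd monomials vanish by symmetry):
  i = 0 (even): a_0 · C_{0} = 3 · 1 = 3
  i = 1 (odd): ∫ x^1 ρ_sc = 0 (vanishes)
  i = 2 (even): a_2 · C_{1} = -5 · 1 = -5
  i = 3 (odd): ∫ x^3 ρ_sc = 0 (vanishes)

Summing the contributions: ∫_{−2}^{2} p(x) ρ_sc(x) dx = 3 + (-5) = -2.


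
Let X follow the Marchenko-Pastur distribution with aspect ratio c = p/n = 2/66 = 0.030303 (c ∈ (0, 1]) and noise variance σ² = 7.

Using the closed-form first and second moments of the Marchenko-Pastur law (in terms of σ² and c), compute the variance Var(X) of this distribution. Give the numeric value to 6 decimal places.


Recall the MP moments m_1 = E[X] = σ² and m_2 = E[X²] = σ⁴ (1 + c).
m_1 = E[X] = σ² = 7, so m_1² = 49.
m_2 = E[X²] = σ⁴ (1 + c) = 49 · (1 + 0.030303) = 49 · 1.030303 = 50.484848.
(Note m_2 − m_1² simplifies to c · σ⁴ = 0.030303 · 49.)

Var(X) = m_2 − m_1² = 50.484848 − 49 = 1.484848.


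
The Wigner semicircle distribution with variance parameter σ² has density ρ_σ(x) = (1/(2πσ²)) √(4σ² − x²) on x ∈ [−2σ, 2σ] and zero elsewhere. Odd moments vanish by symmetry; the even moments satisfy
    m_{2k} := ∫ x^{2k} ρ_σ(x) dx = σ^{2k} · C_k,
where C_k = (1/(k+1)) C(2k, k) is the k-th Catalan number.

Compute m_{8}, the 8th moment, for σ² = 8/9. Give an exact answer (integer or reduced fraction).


By the scaled semicircle moment identity, m_{2k} = σ^{2k} · C_k with k = 4.
C_4 = (1/(k+1)) · C(2k, k) = (1/5) · C(8, 4) = (1/5) · 70 = 14.
σ^{2k} = (σ²)^k = (8/9)^4 = 4096/6561.

Therefore m_{8} = σ^{8} · C_4 = (4096/6561) · 14 = 57344/6561.


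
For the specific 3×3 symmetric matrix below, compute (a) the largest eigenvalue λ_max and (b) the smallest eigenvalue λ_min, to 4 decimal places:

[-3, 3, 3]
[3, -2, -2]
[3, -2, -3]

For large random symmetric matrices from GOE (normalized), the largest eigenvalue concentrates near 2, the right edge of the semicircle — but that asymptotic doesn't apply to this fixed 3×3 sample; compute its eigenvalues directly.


Since M is real symmetric, all three eigenvalues are real; they are the roots of det(λI − M) = λ³ − (tr M) λ² + s λ − det M, where s is the sum of the principal 2×2 minors.
tr M = -3 + (-2) + (-3) = -8.
s = ((-3)·(-2) − 3²) + ((-3)·(-3) − 3²) + ((-2)·(-3) − (-2)²) = -3 + 0 + 2 = -1.
det M (expand along row 1) = (-3)·2 − 3·(-3) + 3·0 = 3.
Characteristic polynomial: λ³ + 8λ² − λ − 3 = 0.
Substitute λ = y + (tr M)/3 = y − 2.666667 to remove the quadratic term: y³ + p·y + q = 0 with p = s − (tr M)²/3 = -22.333333 and q = −2(tr M)³/27 + (tr M)·s/3 − det M = 37.592593.
Three real roots ⇒ use the trigonometric (Viète) form: r = 2√(−p/3) = 5.456902, φ = arccos(3q/(p·r)) = arccos(-0.925388) = 2.752854 rad.
y_k = r·cos(φ/3 − 2πk/3) for k = 0, 1, 2 gives y = 3.316233, 2.094920, -5.411153.
λ_k = y_k − 2.666667 gives λ = 0.6496, -0.5717, -8.0778 (check: the sum is -8.0000 = tr M).

Hence λ_max = 0.6496 and λ_min = -8.0778.


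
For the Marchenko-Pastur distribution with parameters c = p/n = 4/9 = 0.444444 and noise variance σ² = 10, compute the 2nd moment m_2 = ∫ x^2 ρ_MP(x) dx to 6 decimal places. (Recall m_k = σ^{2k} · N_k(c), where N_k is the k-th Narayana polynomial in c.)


E[X²] = σ⁴ (1 + c) (second MP moment). With σ² = 10 (so σ⁴ = 100) and c = 4/9 = 0.444444: E[X²] = 100 · (1 + 0.444444) = 100 · 1.444444.

So E[X^2] = 144.444444.


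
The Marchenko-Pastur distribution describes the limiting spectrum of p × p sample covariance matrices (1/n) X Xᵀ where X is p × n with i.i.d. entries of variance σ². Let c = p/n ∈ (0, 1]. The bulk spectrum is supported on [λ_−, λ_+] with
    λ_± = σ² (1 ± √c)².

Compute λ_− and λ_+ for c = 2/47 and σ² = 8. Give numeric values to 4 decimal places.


c = 2/47 = 0.042553; √c = 0.206284.
λ_− = σ² (1 − √c)² = 8 · (1 − 0.206284)² = 8 · (0.793716)² = 5.039878.
λ_+ = σ² (1 + √c)² = 8 · (1 + 0.206284)² = 8 · (1.206284)² = 11.640974.

Rounded to 4 decimal places: λ_− ≈ 5.0399, λ_+ ≈ 11.6410.
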